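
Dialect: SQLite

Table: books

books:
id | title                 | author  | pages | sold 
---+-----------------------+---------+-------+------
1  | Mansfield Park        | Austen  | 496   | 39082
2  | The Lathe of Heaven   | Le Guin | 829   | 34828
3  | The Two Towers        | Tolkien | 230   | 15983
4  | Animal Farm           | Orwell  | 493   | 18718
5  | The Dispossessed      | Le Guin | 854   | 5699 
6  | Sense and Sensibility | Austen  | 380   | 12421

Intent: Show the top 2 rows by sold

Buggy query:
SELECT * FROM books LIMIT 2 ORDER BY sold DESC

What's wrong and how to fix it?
Bug: LIMIT must come after ORDER BY

Fix: Swap the clauses: ORDER BY first, then LIMIT

Corrected query:
SELECT * FROM books ORDER BY sold DESC LIMIT 2

Result:
id | title               | author  | pages | sold 
---+---------------------+---------+-------+------
1  | Mansfield Park      | Austen  | 496   | 39082
2  | The Lathe of Heaven | Le Guin | 829   | 34828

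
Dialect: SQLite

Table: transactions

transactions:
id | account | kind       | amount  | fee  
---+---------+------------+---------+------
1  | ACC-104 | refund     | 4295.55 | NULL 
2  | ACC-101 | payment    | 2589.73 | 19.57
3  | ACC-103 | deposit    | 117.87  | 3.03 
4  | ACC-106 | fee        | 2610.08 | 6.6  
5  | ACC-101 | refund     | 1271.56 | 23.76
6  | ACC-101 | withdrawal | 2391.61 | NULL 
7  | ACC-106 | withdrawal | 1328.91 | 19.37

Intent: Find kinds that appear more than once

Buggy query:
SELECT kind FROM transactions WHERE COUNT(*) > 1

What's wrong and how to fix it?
Bug: WHERE can't reference COUNT(*); aggregates are computed after WHERE

Fix: GROUP BY kind, then filter groups with HAVING COUNT(*) > 1

Corrected query:
SELECT kind FROM transactions GROUP BY kind HAVING COUNT(*) > 1

Result:
kind      
----------
refund    
withdrawal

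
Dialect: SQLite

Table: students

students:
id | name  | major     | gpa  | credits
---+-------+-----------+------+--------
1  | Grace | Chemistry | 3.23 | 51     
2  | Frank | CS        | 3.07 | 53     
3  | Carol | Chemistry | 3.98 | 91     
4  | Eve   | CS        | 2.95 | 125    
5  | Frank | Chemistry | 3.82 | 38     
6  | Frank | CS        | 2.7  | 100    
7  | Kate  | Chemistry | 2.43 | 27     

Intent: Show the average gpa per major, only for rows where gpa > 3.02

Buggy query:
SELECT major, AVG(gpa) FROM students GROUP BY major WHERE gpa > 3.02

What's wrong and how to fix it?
Bug: Row-level WHERE must come before GROUP BY in the clause order

Fix: Place WHERE between FROM and GROUP BY

Corrected query:
SELECT major, AVG(gpa) FROM students WHERE gpa > 3.02 GROUP BY major

Result:
major     | AVG(gpa)
----------+---------
CS        | 3.07    
Chemistry | 3.676667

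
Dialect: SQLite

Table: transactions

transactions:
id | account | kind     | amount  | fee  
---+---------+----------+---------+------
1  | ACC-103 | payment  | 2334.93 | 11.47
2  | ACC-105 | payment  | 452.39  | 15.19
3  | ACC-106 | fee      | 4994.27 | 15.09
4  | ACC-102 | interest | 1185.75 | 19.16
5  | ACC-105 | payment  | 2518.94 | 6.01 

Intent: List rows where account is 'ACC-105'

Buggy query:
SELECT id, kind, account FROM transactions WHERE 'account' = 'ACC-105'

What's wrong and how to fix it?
Bug: 'account' in single quotes is a string literal, not the column; the comparison is literal-vs-literal and never true

Fix: Remove the quotes around the column name (or use double quotes for an identifier)

Corrected query:
SELECT id, kind, account FROM transactions WHERE account = 'ACC-105'

Result:
id | kind    | account
---+---------+--------
2  | payment | ACC-105
5  | payment | ACC-105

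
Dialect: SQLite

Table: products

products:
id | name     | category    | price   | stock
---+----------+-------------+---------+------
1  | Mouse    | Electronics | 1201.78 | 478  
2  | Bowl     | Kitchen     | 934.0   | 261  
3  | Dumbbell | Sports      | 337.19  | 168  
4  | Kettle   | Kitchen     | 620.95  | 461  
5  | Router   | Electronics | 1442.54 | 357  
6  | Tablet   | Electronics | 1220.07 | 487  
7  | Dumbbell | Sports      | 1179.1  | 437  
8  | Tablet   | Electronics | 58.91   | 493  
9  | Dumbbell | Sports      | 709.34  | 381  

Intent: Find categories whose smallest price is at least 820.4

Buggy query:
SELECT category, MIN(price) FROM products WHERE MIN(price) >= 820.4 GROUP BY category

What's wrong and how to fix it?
Bug: MIN() in WHERE is a misuse of aggregate

Fix: Use HAVING for the per-group MIN condition

Corrected query:
SELECT category, MIN(price) FROM products GROUP BY category HAVING MIN(price) >= 820.4

Result:
(no rows)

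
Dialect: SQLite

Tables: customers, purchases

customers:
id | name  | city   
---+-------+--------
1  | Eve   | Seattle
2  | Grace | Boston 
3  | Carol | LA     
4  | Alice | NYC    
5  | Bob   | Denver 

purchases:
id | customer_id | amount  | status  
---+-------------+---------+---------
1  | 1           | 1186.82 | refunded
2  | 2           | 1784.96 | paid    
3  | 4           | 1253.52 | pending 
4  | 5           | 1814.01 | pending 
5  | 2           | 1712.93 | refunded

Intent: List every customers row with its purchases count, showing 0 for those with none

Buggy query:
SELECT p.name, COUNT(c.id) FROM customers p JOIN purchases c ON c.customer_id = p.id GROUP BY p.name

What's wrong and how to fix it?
Bug: INNER JOIN drops customers rows that have no matching purchases rows

Fix: Use LEFT JOIN so parents without children still appear (COUNT(c.id) gives 0)

Corrected query:
SELECT p.name, COUNT(c.id) FROM customers p LEFT JOIN purchases c ON c.customer_id = p.id GROUP BY p.name

Result:
name  | COUNT(c.id)
------+------------
Alice | 1          
Bob   | 1          
Carol | 0          
Eve   | 1          
Grace | 2          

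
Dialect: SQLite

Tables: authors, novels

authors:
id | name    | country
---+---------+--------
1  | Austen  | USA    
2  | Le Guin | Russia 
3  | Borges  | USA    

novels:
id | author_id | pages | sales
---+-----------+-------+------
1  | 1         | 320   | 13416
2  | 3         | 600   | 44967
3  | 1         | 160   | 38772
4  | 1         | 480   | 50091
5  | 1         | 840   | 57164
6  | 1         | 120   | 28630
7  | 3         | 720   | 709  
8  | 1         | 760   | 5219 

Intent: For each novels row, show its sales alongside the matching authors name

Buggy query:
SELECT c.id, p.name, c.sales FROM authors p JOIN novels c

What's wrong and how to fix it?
Bug: Missing join condition: each novels row is matched to all authors rows instead of just its own

Fix: Add ON c.author_id = p.id to the JOIN

Corrected query:
SELECT c.id, p.name, c.sales FROM authors p JOIN novels c ON c.author_id = p.id

Result:
id | name   | sales
---+--------+------
1  | Austen | 13416
2  | Borges | 44967
3  | Austen | 38772
4  | Austen | 50091
5  | Austen | 57164
6  | Austen | 28630
7  | Borges | 709  
8  | Austen | 5219 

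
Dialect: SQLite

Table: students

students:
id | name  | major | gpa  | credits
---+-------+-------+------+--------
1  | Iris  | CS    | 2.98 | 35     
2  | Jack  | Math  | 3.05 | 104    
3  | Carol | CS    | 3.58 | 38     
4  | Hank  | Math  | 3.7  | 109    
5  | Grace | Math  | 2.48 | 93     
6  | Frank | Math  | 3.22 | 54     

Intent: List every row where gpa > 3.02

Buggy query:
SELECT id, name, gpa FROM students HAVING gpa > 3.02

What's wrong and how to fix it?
Bug: This is a non-aggregate query (no GROUP BY, no aggregates), so in SQLite the HAVING clause is invalid here; a row-level condition belongs in WHERE

Fix: Use WHERE for row-level filtering

Corrected query:
SELECT id, name, gpa FROM students WHERE gpa > 3.02

Result:
id | name  | gpa 
---+-------+-----
2  | Jack  | 3.05
3  | Carol | 3.58
4  | Hank  | 3.7 
6  | Frank | 3.22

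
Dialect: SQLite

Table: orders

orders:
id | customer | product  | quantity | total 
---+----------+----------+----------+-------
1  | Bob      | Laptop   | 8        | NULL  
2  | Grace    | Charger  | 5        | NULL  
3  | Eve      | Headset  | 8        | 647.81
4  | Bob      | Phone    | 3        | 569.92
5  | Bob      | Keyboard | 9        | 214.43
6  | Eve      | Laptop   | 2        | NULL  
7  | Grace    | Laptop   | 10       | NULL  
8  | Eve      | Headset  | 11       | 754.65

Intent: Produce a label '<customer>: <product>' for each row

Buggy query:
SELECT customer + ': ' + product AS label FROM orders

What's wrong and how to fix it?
Bug: SQLite uses || for string concatenation; + coerces text to numbers (yielding 0)

Fix: Use the || operator for string concatenation

Corrected query:
SELECT customer || ': ' || product AS label FROM orders

Result:
label         
--------------
Bob: Laptop   
Grace: Charger
Eve: Headset  
Bob: Phone    
Bob: Keyboard 
Eve: Laptop   
Grace: Laptop 
Eve: Headset  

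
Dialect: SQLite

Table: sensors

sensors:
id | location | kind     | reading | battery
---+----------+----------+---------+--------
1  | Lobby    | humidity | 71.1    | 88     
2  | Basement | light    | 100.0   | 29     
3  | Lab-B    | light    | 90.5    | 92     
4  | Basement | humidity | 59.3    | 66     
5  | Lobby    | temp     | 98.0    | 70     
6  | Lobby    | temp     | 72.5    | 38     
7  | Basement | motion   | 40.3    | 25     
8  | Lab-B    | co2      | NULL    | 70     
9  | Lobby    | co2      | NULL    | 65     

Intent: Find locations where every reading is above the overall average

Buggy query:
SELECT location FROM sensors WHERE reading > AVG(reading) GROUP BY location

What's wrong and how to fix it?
Bug: AVG() is an aggregate; it can't sit directly in WHERE

Fix: Compute the overall average in a scalar subquery and compare each group's MIN against it in HAVING

Corrected query:
SELECT location FROM sensors GROUP BY location HAVING MIN(reading) > (SELECT AVG(reading) FROM sensors)

Result:
location
--------
Lab-B   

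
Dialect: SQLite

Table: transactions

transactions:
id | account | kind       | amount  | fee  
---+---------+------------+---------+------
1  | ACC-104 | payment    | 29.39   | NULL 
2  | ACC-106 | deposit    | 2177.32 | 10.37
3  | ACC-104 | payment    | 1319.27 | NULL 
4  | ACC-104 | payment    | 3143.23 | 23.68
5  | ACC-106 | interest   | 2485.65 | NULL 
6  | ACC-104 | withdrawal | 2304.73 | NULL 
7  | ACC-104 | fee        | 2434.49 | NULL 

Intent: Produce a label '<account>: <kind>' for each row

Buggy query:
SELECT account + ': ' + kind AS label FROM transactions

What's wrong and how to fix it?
Bug: '+' is numeric addition; on text columns SQLite converts them to 0 instead of concatenating

Fix: Use the || operator for string concatenation

Corrected query:
SELECT account || ': ' || kind AS label FROM transactions

Result:
label              
-------------------
ACC-104: payment   
ACC-106: deposit   
ACC-104: payment   
ACC-104: payment   
ACC-106: interest  
ACC-104: withdrawal
ACC-104: fee       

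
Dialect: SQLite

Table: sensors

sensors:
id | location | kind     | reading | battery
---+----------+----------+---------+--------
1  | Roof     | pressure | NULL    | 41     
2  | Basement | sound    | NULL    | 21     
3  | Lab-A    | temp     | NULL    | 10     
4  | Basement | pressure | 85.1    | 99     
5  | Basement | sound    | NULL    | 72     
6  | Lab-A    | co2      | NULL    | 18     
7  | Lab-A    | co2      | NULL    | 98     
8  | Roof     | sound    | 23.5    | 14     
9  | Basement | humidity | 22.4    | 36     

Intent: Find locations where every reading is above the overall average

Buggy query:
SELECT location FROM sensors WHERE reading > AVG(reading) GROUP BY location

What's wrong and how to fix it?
Bug: AVG() is an aggregate; it can't sit directly in WHERE

Fix: Compute the overall average in a scalar subquery and compare each group's MIN against it in HAVING

Corrected query:
SELECT location FROM sensors GROUP BY location HAVING MIN(reading) > (SELECT AVG(reading) FROM sensors)

Result:
(no rows)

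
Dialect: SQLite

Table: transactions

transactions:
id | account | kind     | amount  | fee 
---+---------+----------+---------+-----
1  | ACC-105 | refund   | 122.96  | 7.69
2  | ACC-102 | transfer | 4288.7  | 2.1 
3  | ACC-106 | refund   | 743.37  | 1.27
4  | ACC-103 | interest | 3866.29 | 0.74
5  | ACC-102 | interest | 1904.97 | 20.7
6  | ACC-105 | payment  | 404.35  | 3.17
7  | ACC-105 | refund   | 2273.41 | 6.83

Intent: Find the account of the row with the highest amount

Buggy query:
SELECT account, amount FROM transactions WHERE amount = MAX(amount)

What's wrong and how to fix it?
Bug: MAX(amount) is an aggregate and cannot be used directly in WHERE

Fix: Wrap MAX in a scalar subquery so WHERE compares against a single value

Corrected query:
SELECT account, amount FROM transactions WHERE amount = (SELECT MAX(amount) FROM transactions)

Result:
account | amount
--------+-------
ACC-102 | 4288.7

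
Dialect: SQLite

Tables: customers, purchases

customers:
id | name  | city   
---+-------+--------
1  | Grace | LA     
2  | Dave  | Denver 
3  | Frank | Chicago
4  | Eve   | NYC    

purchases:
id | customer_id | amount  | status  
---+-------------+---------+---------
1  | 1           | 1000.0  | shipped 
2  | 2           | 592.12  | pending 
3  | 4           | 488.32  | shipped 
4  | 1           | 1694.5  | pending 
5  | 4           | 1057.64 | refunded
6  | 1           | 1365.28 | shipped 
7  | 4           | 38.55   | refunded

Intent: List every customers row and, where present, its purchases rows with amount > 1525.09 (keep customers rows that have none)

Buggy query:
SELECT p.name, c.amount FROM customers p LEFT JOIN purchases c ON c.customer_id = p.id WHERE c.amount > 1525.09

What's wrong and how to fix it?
Bug: A WHERE condition on the right-hand table after LEFT JOIN drops unmatched parents

Fix: Put 'c.amount > 1525.09' in the JOIN's ON clause instead of WHERE

Corrected query:
SELECT p.name, c.amount FROM customers p LEFT JOIN purchases c ON c.customer_id = p.id AND c.amount > 1525.09

Result:
name  | amount
------+-------
Grace | 1694.5
Dave  | NULL  
Frank | NULL  
Eve   | NULL  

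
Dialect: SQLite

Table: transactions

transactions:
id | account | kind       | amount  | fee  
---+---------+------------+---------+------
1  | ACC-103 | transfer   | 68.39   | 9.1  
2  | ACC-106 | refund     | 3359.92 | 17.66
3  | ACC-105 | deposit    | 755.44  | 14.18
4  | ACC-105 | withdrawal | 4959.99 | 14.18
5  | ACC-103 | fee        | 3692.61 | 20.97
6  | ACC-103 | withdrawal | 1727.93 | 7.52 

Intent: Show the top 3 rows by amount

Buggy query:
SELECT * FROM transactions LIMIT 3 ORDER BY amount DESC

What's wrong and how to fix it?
Bug: LIMIT must come after ORDER BY

Fix: Sort with ORDER BY, then apply LIMIT

Corrected query:
SELECT * FROM transactions ORDER BY amount DESC LIMIT 3

Result:
id | account | kind       | amount  | fee  
---+---------+------------+---------+------
4  | ACC-105 | withdrawal | 4959.99 | 14.18
5  | ACC-103 | fee        | 3692.61 | 20.97
2  | ACC-106 | refund     | 3359.92 | 17.66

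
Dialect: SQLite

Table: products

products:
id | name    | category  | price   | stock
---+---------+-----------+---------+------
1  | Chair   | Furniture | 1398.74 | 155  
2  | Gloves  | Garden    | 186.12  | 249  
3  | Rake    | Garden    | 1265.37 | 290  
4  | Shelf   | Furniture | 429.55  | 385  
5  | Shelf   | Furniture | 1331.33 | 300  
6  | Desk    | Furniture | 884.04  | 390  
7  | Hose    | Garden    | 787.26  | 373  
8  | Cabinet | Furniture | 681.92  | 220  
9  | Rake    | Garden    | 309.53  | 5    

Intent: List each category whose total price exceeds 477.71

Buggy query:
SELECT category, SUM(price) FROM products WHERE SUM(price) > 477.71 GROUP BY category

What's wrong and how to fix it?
Bug: SUM(price) is an aggregate, but WHERE filters rows before aggregation

Fix: Move the aggregate condition to a HAVING clause

Corrected query:
SELECT category, SUM(price) FROM products GROUP BY category HAVING SUM(price) > 477.71

Result:
category  | SUM(price)
----------+-----------
Furniture | 4725.58   
Garden    | 2548.28   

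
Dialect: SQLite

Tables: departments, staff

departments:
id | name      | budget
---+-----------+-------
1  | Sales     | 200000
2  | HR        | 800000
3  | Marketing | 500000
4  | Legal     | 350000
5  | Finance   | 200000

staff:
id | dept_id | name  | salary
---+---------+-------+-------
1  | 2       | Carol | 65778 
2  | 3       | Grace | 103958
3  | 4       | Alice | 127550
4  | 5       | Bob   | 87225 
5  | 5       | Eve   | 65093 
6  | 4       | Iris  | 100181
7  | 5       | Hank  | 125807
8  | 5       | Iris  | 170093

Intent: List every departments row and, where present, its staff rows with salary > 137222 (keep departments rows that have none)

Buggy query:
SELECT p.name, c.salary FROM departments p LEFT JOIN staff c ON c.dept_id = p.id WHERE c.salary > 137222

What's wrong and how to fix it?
Bug: A WHERE condition on the right-hand table after LEFT JOIN drops unmatched parents

Fix: Move the right-table condition into the ON clause so unmatched parents are kept

Corrected query:
SELECT p.name, c.salary FROM departments p LEFT JOIN staff c ON c.dept_id = p.id AND c.salary > 137222

Result:
name      | salary
----------+-------
Sales     | NULL  
HR        | NULL  
Marketing | NULL  
Legal     | NULL  
Finance   | 170093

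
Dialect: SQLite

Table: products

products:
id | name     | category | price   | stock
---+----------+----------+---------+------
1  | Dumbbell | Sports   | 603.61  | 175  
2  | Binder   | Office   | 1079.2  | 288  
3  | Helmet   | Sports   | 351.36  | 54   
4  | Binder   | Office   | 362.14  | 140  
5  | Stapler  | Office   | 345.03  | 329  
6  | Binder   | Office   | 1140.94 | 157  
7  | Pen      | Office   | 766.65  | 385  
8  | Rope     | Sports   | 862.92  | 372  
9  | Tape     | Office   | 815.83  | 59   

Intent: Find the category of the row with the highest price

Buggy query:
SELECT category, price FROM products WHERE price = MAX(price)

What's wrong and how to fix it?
Bug: WHERE is evaluated per row; an aggregate over the whole table isn't defined there

Fix: Wrap MAX in a scalar subquery so WHERE compares against a single value

Corrected query:
SELECT category, price FROM products WHERE price = (SELECT MAX(price) FROM products)

Result:
category | price  
---------+--------
Office   | 1140.94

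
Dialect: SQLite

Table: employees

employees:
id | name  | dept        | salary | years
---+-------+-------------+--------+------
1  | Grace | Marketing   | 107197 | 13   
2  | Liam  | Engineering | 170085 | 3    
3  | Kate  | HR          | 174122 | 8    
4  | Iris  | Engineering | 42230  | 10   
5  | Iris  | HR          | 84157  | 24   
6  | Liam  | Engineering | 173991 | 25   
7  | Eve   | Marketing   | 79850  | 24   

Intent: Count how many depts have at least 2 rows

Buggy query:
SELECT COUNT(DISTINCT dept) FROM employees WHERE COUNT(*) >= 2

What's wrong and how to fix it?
Bug: WHERE filters individual rows, not groups, so a group-level COUNT is invalid there

Fix: Use a subquery that GROUPs and filters with HAVING, then count its rows

Corrected query:
SELECT COUNT(*) FROM (SELECT dept FROM employees GROUP BY dept HAVING COUNT(*) >= 2)

Result:
COUNT(*)
--------
3       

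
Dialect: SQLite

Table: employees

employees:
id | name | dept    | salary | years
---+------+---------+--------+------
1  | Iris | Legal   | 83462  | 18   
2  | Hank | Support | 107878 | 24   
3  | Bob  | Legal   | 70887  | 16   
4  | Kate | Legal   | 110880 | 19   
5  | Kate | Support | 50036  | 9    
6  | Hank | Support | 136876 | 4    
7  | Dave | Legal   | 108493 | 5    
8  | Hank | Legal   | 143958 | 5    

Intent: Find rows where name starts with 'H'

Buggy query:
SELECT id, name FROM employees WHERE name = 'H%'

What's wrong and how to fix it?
Bug: '=' compares the literal string including the % character; pattern matching needs LIKE

Fix: Replace '=' with LIKE so 'H%' is treated as a pattern

Corrected query:
SELECT id, name FROM employees WHERE name LIKE 'H%'

Result:
id | name
---+-----
2  | Hank
6  | Hank
8  | Hank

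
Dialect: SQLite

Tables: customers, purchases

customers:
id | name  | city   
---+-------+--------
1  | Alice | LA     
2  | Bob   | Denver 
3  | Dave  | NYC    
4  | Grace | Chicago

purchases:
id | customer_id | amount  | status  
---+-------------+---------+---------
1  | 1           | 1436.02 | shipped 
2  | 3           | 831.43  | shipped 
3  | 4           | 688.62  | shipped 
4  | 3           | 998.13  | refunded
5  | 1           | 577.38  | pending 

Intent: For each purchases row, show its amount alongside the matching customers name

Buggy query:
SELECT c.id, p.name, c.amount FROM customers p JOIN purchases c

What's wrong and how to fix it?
Bug: JOIN with no ON clause produces a cartesian product; every purchases row pairs with every customers row

Fix: Add ON c.customer_id = p.id to the JOIN

Corrected query:
SELECT c.id, p.name, c.amount FROM customers p JOIN purchases c ON c.customer_id = p.id

Result:
id | name  | amount 
---+-------+--------
1  | Alice | 1436.02
2  | Dave  | 831.43 
3  | Grace | 688.62 
4  | Dave  | 998.13 
5  | Alice | 577.38 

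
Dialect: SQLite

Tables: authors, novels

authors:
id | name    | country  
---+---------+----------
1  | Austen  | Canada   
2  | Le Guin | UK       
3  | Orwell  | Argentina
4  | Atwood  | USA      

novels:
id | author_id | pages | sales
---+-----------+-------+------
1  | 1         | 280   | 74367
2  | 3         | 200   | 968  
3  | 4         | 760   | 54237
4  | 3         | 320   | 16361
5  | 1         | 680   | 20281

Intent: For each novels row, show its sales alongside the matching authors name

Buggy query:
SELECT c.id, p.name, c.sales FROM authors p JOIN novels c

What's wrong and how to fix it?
Bug: JOIN with no ON clause produces a cartesian product; every novels row pairs with every authors row

Fix: Specify the join condition linking the foreign key to the parent id

Corrected query:
SELECT c.id, p.name, c.sales FROM authors p JOIN novels c ON c.author_id = p.id

Result:
id | name   | sales
---+--------+------
1  | Austen | 74367
2  | Orwell | 968  
3  | Atwood | 54237
4  | Orwell | 16361
5  | Austen | 20281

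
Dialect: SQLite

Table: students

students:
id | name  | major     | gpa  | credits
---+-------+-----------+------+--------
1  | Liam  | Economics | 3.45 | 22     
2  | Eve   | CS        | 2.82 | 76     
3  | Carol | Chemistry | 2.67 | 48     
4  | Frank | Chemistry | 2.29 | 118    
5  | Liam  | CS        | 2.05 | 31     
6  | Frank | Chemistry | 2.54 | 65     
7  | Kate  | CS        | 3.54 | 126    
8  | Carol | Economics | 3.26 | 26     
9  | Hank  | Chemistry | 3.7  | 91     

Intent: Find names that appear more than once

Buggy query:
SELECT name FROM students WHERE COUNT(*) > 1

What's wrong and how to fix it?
Bug: WHERE can't reference COUNT(*); aggregates are computed after WHERE

Fix: GROUP BY name, then filter groups with HAVING COUNT(*) > 1

Corrected query:
SELECT name FROM students GROUP BY name HAVING COUNT(*) > 1

Result:
name 
-----
Carol
Frank
Liam 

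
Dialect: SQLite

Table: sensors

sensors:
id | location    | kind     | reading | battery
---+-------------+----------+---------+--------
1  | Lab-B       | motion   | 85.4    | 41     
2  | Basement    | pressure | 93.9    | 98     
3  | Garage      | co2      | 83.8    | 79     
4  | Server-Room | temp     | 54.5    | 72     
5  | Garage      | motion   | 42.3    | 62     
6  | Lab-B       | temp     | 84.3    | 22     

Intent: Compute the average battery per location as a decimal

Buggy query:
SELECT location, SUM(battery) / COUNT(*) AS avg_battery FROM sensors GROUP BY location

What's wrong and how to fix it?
Bug: SUM(battery) and COUNT(*) are both integers; the division truncates the fractional part

Fix: Cast one side to REAL so the division keeps the fractional part

Corrected query:
SELECT location, SUM(battery) * 1.0 / COUNT(*) AS avg_battery FROM sensors GROUP BY location

Result:
location    | avg_battery
------------+------------
Basement    | 98         
Garage      | 70.5       
Lab-B       | 31.5       
Server-Room | 72         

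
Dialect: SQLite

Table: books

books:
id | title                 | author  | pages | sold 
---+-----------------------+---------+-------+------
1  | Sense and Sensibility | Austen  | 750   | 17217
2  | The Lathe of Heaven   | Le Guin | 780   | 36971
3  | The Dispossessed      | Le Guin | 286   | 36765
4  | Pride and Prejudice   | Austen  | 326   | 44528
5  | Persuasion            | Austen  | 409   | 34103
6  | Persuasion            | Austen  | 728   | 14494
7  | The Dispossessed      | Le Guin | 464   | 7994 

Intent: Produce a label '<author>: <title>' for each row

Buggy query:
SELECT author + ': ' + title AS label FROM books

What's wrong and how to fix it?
Bug: SQLite uses || for string concatenation; + coerces text to numbers (yielding 0)

Fix: Replace + with || to concatenate text

Corrected query:
SELECT author || ': ' || title AS label FROM books

Result:
label                        
-----------------------------
Austen: Sense and Sensibility
Le Guin: The Lathe of Heaven 
Le Guin: The Dispossessed    
Austen: Pride and Prejudice  
Austen: Persuasion           
Austen: Persuasion           
Le Guin: The Dispossessed    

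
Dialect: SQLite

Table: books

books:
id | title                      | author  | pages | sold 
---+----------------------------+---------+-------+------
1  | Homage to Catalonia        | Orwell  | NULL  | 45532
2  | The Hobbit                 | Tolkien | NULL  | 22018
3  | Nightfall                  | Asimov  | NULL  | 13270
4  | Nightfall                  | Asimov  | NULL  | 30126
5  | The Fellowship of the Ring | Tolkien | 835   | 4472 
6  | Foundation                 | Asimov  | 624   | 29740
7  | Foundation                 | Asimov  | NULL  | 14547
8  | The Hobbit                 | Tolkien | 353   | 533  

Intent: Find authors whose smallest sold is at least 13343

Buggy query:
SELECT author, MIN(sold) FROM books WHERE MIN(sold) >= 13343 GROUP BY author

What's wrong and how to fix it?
Bug: MIN() in WHERE is a misuse of aggregate

Fix: Replace WHERE with HAVING after the GROUP BY

Corrected query:
SELECT author, MIN(sold) FROM books GROUP BY author HAVING MIN(sold) >= 13343

Result:
author | MIN(sold)
-------+----------
Orwell | 45532    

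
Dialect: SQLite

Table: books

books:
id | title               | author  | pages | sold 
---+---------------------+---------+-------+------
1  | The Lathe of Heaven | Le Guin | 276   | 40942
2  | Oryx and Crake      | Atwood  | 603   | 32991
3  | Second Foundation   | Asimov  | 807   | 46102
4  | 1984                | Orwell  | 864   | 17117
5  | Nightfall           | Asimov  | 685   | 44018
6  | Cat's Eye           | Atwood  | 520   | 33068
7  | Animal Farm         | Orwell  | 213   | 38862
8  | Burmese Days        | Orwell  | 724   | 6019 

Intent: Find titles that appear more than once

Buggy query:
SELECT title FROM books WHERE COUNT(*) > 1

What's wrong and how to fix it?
Bug: COUNT(*) is an aggregate and cannot be used in WHERE

Fix: GROUP BY title, then filter groups with HAVING COUNT(*) > 1

Corrected query:
SELECT title FROM books GROUP BY title HAVING COUNT(*) > 1

Result:
(no rows)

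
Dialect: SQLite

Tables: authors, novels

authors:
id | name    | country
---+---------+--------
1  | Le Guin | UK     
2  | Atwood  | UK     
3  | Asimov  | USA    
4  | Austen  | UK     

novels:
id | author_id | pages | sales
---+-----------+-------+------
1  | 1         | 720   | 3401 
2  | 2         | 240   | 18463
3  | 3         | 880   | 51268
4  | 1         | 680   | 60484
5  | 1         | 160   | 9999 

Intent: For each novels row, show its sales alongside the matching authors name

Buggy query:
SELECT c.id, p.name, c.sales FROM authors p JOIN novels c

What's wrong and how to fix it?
Bug: JOIN with no ON clause produces a cartesian product; every novels row pairs with every authors row

Fix: Add ON c.author_id = p.id to the JOIN

Corrected query:
SELECT c.id, p.name, c.sales FROM authors p JOIN novels c ON c.author_id = p.id

Result:
id | name    | sales
---+---------+------
1  | Le Guin | 3401 
2  | Atwood  | 18463
3  | Asimov  | 51268
4  | Le Guin | 60484
5  | Le Guin | 9999 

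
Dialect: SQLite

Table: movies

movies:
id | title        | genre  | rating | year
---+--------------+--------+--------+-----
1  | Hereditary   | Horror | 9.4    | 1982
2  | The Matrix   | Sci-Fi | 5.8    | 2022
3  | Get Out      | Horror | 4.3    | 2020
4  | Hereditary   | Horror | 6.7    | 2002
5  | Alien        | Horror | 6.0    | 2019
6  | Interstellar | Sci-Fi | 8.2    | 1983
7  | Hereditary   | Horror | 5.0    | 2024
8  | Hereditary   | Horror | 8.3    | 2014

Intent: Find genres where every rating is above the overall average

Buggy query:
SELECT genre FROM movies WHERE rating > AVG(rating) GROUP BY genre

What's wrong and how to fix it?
Bug: WHERE evaluates per row before aggregation, so AVG() is unavailable

Fix: Use a subquery for AVG and a HAVING MIN(...) filter so the condition holds for every row in the group

Corrected query:
SELECT genre FROM movies GROUP BY genre HAVING MIN(rating) > (SELECT AVG(rating) FROM movies)

Result:
(no rows)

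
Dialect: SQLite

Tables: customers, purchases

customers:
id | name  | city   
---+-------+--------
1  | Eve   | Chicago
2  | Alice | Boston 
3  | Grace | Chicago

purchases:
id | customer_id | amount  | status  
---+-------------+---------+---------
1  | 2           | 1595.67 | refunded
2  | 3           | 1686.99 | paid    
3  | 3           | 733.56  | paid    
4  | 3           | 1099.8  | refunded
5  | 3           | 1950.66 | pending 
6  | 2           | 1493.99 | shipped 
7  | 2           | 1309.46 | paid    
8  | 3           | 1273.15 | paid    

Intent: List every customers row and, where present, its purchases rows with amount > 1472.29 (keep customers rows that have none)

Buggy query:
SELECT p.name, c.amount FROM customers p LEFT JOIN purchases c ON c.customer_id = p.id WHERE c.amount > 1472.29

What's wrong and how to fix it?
Bug: Filtering c.amount in WHERE discards the NULL rows produced by LEFT JOIN, turning it into an inner join

Fix: Move the right-table condition into the ON clause so unmatched parents are kept

Corrected query:
SELECT p.name, c.amount FROM customers p LEFT JOIN purchases c ON c.customer_id = p.id AND c.amount > 1472.29

Result:
name  | amount 
------+--------
Eve   | NULL   
Alice | 1493.99
Alice | 1595.67
Grace | 1686.99
Grace | 1950.66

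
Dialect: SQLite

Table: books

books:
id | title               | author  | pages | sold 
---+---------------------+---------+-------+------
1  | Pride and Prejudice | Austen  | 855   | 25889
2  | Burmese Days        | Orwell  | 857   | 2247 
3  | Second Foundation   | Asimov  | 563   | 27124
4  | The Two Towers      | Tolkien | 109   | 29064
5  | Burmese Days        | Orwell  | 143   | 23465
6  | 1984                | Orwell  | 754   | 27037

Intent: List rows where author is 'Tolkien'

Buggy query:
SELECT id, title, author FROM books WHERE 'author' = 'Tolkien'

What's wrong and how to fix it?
Bug: Single quotes denote string literals in SQL; the column name is being compared as a constant string

Fix: Remove the quotes around the column name (or use double quotes for an identifier)

Corrected query:
SELECT id, title, author FROM books WHERE author = 'Tolkien'

Result:
id | title          | author 
---+----------------+--------
4  | The Two Towers | Tolkien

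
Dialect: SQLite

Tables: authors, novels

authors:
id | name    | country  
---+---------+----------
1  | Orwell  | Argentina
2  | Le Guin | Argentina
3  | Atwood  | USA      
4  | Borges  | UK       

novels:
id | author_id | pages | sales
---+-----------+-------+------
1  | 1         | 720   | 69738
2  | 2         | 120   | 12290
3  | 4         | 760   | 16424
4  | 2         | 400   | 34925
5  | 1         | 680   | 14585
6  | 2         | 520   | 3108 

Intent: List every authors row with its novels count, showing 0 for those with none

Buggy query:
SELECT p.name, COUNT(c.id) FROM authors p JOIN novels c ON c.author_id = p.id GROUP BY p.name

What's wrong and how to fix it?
Bug: An inner join excludes parents with zero children

Fix: Switch to LEFT JOIN to retain unmatched parent rows

Corrected query:
SELECT p.name, COUNT(c.id) FROM authors p LEFT JOIN novels c ON c.author_id = p.id GROUP BY p.name

Result:
name    | COUNT(c.id)
--------+------------
Atwood  | 0          
Borges  | 1          
Le Guin | 3          
Orwell  | 2          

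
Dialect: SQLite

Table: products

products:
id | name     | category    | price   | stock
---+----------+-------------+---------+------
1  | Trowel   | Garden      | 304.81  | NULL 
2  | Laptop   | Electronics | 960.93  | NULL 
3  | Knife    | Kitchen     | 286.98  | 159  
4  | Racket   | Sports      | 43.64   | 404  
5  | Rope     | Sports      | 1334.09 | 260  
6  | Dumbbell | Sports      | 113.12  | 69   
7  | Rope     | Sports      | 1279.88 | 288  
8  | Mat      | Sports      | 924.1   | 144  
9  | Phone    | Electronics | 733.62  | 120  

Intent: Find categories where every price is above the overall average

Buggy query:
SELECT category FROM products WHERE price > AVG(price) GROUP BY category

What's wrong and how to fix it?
Bug: AVG() is an aggregate; it can't sit directly in WHERE

Fix: Use a subquery for AVG and a HAVING MIN(...) filter so the condition holds for every row in the group

Corrected query:
SELECT category FROM products GROUP BY category HAVING MIN(price) > (SELECT AVG(price) FROM products)

Result:
category   
-----------
Electronics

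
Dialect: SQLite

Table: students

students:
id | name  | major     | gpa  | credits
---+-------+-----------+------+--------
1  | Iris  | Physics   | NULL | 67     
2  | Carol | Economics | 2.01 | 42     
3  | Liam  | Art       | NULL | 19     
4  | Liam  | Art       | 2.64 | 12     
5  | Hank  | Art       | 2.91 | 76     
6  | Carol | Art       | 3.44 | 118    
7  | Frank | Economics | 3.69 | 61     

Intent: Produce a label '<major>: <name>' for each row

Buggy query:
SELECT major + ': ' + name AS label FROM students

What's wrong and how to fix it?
Bug: '+' is numeric addition; on text columns SQLite converts them to 0 instead of concatenating

Fix: Use the || operator for string concatenation

Corrected query:
SELECT major || ': ' || name AS label FROM students

Result:
label           
----------------
Physics: Iris   
Economics: Carol
Art: Liam       
Art: Liam       
Art: Hank       
Art: Carol      
Economics: Frank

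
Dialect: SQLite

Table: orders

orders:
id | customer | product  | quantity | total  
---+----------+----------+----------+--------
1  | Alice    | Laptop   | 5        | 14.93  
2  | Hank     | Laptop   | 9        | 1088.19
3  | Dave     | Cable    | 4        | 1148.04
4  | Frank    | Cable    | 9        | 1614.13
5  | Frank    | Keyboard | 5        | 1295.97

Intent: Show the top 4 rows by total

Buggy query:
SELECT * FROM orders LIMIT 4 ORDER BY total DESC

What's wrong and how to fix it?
Bug: LIMIT must come after ORDER BY

Fix: Sort with ORDER BY, then apply LIMIT

Corrected query:
SELECT * FROM orders ORDER BY total DESC LIMIT 4

Result:
id | customer | product  | quantity | total  
---+----------+----------+----------+--------
4  | Frank    | Cable    | 9        | 1614.13
5  | Frank    | Keyboard | 5        | 1295.97
3  | Dave     | Cable    | 4        | 1148.04
2  | Hank     | Laptop   | 9        | 1088.19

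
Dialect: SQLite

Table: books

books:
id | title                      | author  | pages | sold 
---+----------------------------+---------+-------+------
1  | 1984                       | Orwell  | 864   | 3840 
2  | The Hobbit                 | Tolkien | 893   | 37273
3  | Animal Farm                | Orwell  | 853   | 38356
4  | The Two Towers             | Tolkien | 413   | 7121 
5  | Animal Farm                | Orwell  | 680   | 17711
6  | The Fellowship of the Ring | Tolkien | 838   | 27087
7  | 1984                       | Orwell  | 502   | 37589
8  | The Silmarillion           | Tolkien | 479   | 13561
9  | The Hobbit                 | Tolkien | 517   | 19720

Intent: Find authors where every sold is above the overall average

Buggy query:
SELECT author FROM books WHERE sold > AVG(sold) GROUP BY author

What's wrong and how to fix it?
Bug: AVG() is an aggregate; it can't sit directly in WHERE

Fix: Use a subquery for AVG and a HAVING MIN(...) filter so the condition holds for every row in the group

Corrected query:
SELECT author FROM books GROUP BY author HAVING MIN(sold) > (SELECT AVG(sold) FROM books)

Result:
(no rows)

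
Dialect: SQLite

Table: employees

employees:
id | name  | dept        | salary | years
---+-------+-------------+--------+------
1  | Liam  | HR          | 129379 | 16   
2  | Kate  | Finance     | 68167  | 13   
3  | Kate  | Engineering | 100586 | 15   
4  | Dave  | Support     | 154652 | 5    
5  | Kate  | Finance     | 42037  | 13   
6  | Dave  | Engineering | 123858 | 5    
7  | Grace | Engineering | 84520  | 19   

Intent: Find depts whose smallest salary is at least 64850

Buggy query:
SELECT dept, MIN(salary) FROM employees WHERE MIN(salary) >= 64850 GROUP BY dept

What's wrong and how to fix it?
Bug: Aggregates like MIN are computed per group after WHERE runs

Fix: Replace WHERE with HAVING after the GROUP BY

Corrected query:
SELECT dept, MIN(salary) FROM employees GROUP BY dept HAVING MIN(salary) >= 64850

Result:
dept        | MIN(salary)
------------+------------
Engineering | 84520      
HR          | 129379     
Support     | 154652     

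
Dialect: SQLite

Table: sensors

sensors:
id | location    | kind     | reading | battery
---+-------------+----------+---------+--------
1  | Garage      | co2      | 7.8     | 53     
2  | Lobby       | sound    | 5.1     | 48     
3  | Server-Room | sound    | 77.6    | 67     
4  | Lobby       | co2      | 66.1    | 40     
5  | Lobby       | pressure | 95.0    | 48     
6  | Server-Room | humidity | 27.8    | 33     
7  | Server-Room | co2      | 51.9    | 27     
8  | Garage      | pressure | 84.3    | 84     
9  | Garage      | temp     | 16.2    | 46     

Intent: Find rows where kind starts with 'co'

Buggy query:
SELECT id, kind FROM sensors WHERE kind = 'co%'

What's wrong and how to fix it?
Bug: '=' compares the literal string including the % character; pattern matching needs LIKE

Fix: Replace '=' with LIKE so 'co%' is treated as a pattern

Corrected query:
SELECT id, kind FROM sensors WHERE kind LIKE 'co%'

Result:
id | kind
---+-----
1  | co2 
4  | co2 
7  | co2 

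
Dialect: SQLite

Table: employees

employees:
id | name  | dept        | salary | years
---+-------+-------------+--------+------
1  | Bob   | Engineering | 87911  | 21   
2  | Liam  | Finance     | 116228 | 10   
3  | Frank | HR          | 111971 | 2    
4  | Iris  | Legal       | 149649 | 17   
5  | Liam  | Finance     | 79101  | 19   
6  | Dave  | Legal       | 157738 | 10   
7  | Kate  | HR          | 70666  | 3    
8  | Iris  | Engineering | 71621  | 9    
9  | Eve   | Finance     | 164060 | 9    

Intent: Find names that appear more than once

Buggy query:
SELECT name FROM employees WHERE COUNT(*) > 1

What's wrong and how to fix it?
Bug: COUNT(*) is an aggregate and cannot be used in WHERE

Fix: GROUP BY name, then filter groups with HAVING COUNT(*) > 1

Corrected query:
SELECT name FROM employees GROUP BY name HAVING COUNT(*) > 1

Result:
name
----
Iris
Liam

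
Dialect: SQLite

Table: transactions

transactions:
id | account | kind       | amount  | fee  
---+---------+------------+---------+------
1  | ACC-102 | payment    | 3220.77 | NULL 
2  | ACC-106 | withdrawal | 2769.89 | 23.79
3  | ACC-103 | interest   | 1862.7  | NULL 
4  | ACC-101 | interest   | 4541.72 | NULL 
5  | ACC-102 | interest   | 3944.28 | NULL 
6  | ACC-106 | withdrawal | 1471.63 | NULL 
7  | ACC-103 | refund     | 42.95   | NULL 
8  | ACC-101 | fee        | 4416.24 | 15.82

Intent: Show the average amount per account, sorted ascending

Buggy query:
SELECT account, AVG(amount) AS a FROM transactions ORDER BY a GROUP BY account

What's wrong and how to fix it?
Bug: GROUP BY must precede ORDER BY

Fix: Reorder: SELECT … FROM … GROUP BY … ORDER BY …

Corrected query:
SELECT account, AVG(amount) AS a FROM transactions GROUP BY account ORDER BY a

Result:
account | a       
--------+---------
ACC-103 | 952.825 
ACC-106 | 2120.76 
ACC-102 | 3582.525
ACC-101 | 4478.98 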